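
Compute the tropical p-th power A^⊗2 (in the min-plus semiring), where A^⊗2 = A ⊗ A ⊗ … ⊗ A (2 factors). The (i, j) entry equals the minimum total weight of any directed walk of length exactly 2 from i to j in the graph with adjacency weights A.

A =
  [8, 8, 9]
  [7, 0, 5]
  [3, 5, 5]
A^⊗2 =
  [12, 8, 13]
  [7, 0, 5]
  [8, 5, 10]

Each entry (A^⊗2)_ij equals the minimum over all length-2 walks i = v_0 → v_1 → … → v_2 = j of Σ_t A[v_t][v_{t+1}]. For example, for (i, j) = (0, 2) we minimise over 3 possible intermediate vertex sequences; the minimum is 13, attained along the walk 0 → 1 → 2.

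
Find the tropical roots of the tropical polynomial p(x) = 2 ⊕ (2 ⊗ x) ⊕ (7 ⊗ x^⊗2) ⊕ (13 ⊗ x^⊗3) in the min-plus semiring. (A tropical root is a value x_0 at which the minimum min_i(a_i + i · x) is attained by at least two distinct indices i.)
Roots: {-6, -5, 0}

Each tropical root is a break point of the lower envelope of the lines y = a_i + i · x (there are 4 lines, with slopes 0, 1, ..., 3). Only the lines that attain the minimum somewhere contribute to roots; other lines are dominated. Here the surviving (envelope) indices are i = 3, i = 2, i = 1, i = 0.
Intersections between consecutive envelope lines give the roots: for adjacent envelope indices i < j the intersection is x = (a_i − a_j) / (j − i). Reading off the sorted break points: {-6, -5, 0}.
Verification: at each break x_0, at least two indices attain the minimum of min_i(a_i + i · x_0).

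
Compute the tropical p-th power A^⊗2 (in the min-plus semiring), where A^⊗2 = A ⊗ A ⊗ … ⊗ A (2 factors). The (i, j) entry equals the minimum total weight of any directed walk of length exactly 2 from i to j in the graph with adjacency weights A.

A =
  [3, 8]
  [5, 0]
A^⊗2 =
  [6, 8]
  [5, 0]

Each entry (A^⊗2)_ij equals the minimum over all length-2 walks i = v_0 → v_1 → … → v_2 = j of Σ_t A[v_t][v_{t+1}]. For example, for (i, j) = (0, 1) we minimise over 2 possible intermediate vertex sequences; the minimum is 8, attained along the walk 0 → 1 → 1.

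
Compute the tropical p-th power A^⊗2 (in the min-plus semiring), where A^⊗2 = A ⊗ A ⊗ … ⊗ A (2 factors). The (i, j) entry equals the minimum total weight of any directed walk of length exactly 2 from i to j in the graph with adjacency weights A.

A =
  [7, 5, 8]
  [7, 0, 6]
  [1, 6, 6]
A^⊗2 =
  [9, 5, 11]
  [7, 0, 6]
  [7, 6, 9]

Each entry (A^⊗2)_ij equals the minimum over all length-2 walks i = v_0 → v_1 → … → v_2 = j of Σ_t A[v_t][v_{t+1}]. For example, for (i, j) = (0, 2) we minimise over 3 possible intermediate vertex sequences; the minimum is 11, attained along the walk 0 → 1 → 2.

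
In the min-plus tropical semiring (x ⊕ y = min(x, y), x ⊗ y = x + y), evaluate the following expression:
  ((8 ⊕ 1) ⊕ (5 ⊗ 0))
((8 ⊕ 1) ⊕ (5 ⊗ 0)) = 1

Expand innermost to outermost. Recall ⊕ takes the minimum of its arguments and ⊗ takes their sum. Working out the expression ((8 ⊕ 1) ⊕ (5 ⊗ 0)) gives 1.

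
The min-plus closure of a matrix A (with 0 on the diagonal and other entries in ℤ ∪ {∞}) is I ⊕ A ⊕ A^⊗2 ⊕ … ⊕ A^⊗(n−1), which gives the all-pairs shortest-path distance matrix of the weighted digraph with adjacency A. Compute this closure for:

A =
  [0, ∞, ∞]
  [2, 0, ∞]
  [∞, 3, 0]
Closure =
  [0, ∞, ∞]
  [2, 0, ∞]
  [5, 3, 0]

This is the Floyd-Warshall all-pairs shortest-path computation. For each intermediate vertex k = 0, 1, …, 2, update dist[i][j] ← min(dist[i][j], dist[i][k] + dist[k][j]). The final matrix gives, for each (i, j), the minimum total weight of any directed path from i to j (possibly empty when i = j).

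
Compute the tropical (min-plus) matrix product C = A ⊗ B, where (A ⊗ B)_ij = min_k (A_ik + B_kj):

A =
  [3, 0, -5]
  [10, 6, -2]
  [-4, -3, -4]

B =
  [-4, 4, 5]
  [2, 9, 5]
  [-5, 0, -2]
A ⊗ B =
  [-10, -5, -7]
  [-7, -2, -4]
  [-9, -4, -6]

Apply the min-plus product entry-by-entry:
  C[0][0] = min over k of (A[0][0] + B[0][0] = 3 + -4 = -1, A[0][1] + B[1][0] = 0 + 2 = 2, A[0][2] + B[2][0] = -5 + -5 = -10) = -10 (attained at k = 2)
  C[0][1] = min over k of (A[0][0] + B[0][1] = 3 + 4 = 7, A[0][1] + B[1][1] = 0 + 9 = 9, A[0][2] + B[2][1] = -5 + 0 = -5) = -5 (attained at k = 2)
  C[0][2] = min over k of (A[0][0] + B[0][2] = 3 + 5 = 8, A[0][1] + B[1][2] = 0 + 5 = 5, A[0][2] + B[2][2] = -5 + -2 = -7) = -7 (attained at k = 2)
  C[1][0] = min over k of (A[1][0] + B[0][0] = 10 + -4 = 6, A[1][1] + B[1][0] = 6 + 2 = 8, A[1][2] + B[2][0] = -2 + -5 = -7) = -7 (attained at k = 2)
  C[1][1] = min over k of (A[1][0] + B[0][1] = 10 + 4 = 14, A[1][1] + B[1][1] = 6 + 9 = 15, A[1][2] + B[2][1] = -2 + 0 = -2) = -2 (attained at k = 2)
  C[1][2] = min over k of (A[1][0] + B[0][2] = 10 + 5 = 15, A[1][1] + B[1][2] = 6 + 5 = 11, A[1][2] + B[2][2] = -2 + -2 = -4) = -4 (attained at k = 2)
  C[2][0] = min over k of (A[2][0] + B[0][0] = -4 + -4 = -8, A[2][1] + B[1][0] = -3 + 2 = -1, A[2][2] + B[2][0] = -4 + -5 = -9) = -9 (attained at k = 2)
  C[2][1] = min over k of (A[2][0] + B[0][1] = -4 + 4 = 0, A[2][1] + B[1][1] = -3 + 9 = 6, A[2][2] + B[2][1] = -4 + 0 = -4) = -4 (attained at k = 2)
  C[2][2] = min over k of (A[2][0] + B[0][2] = -4 + 5 = 1, A[2][1] + B[1][2] = -3 + 5 = 2, A[2][2] + B[2][2] = -4 + -2 = -6) = -6 (attained at k = 2)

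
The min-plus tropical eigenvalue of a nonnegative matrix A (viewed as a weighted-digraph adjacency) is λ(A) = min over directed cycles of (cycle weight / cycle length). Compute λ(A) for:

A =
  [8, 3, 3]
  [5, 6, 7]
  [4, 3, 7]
λ(A) = 7/2

Enumerate directed cycles and compute their means (weight / length). Sample:
  cycle 0 → 0: weight = 8, length = 1, mean = 8/1 ≈ 8.000
  cycle 1 → 1: weight = 6, length = 1, mean = 6/1 ≈ 6.000
  cycle 2 → 2: weight = 7, length = 1, mean = 7/1 ≈ 7.000
  cycle 0 → 1 → 0: weight = 8, length = 2, mean = 8/2 ≈ 4.000
  cycle 0 → 2 → 0: weight = 7, length = 2, mean = 7/2 ≈ 3.500
  cycle 1 → 0 → 1: weight = 8, length = 2, mean = 8/2 ≈ 4.000
Minimum mean = 3.500, attained e.g. along the cycle 0 → 2 → 0 with weight 7 and length 2. So λ(A) = 7/2 = 7/2.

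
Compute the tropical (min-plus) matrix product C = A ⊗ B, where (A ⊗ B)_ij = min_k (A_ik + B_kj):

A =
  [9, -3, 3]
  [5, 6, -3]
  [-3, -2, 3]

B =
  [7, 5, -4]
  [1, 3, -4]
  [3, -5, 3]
A ⊗ B =
  [-2, -2, -7]
  [0, -8, 0]
  [-1, -2, -7]

Apply the min-plus product entry-by-entry:
  C[0][0] = min over k of (A[0][0] + B[0][0] = 9 + 7 = 16, A[0][1] + B[1][0] = -3 + 1 = -2, A[0][2] + B[2][0] = 3 + 3 = 6) = -2 (attained at k = 1)
  C[0][1] = min over k of (A[0][0] + B[0][1] = 9 + 5 = 14, A[0][1] + B[1][1] = -3 + 3 = 0, A[0][2] + B[2][1] = 3 + -5 = -2) = -2 (attained at k = 2)
  C[0][2] = min over k of (A[0][0] + B[0][2] = 9 + -4 = 5, A[0][1] + B[1][2] = -3 + -4 = -7, A[0][2] + B[2][2] = 3 + 3 = 6) = -7 (attained at k = 1)
  C[1][0] = min over k of (A[1][0] + B[0][0] = 5 + 7 = 12, A[1][1] + B[1][0] = 6 + 1 = 7, A[1][2] + B[2][0] = -3 + 3 = 0) = 0 (attained at k = 2)
  C[1][1] = min over k of (A[1][0] + B[0][1] = 5 + 5 = 10, A[1][1] + B[1][1] = 6 + 3 = 9, A[1][2] + B[2][1] = -3 + -5 = -8) = -8 (attained at k = 2)
  C[1][2] = min over k of (A[1][0] + B[0][2] = 5 + -4 = 1, A[1][1] + B[1][2] = 6 + -4 = 2, A[1][2] + B[2][2] = -3 + 3 = 0) = 0 (attained at k = 2)
  C[2][0] = min over k of (A[2][0] + B[0][0] = -3 + 7 = 4, A[2][1] + B[1][0] = -2 + 1 = -1, A[2][2] + B[2][0] = 3 + 3 = 6) = -1 (attained at k = 1)
  C[2][1] = min over k of (A[2][0] + B[0][1] = -3 + 5 = 2, A[2][1] + B[1][1] = -2 + 3 = 1, A[2][2] + B[2][1] = 3 + -5 = -2) = -2 (attained at k = 2)
  C[2][2] = min over k of (A[2][0] + B[0][2] = -3 + -4 = -7, A[2][1] + B[1][2] = -2 + -4 = -6, A[2][2] + B[2][2] = 3 + 3 = 6) = -7 (attained at k = 0)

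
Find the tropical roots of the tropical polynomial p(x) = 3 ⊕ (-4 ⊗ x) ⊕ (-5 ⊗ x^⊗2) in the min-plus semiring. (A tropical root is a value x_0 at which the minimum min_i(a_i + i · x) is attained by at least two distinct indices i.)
Roots: {1, 7}

Each tropical root is a break point of the lower envelope of the lines y = a_i + i · x (there are 3 lines, with slopes 0, 1, ..., 2). Only the lines that attain the minimum somewhere contribute to roots; other lines are dominated. Here the surviving (envelope) indices are i = 2, i = 1, i = 0.
Intersections between consecutive envelope lines give the roots: for adjacent envelope indices i < j the intersection is x = (a_i − a_j) / (j − i). Reading off the sorted break points: {1, 7}.
Verification: at each break x_0, at least two indices attain the minimum of min_i(a_i + i · x_0).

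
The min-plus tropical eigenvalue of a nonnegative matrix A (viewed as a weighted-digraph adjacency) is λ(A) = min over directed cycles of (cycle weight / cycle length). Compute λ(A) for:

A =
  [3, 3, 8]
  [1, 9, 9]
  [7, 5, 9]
λ(A) = 2

Enumerate directed cycles and compute their means (weight / length). Sample:
  cycle 0 → 0: weight = 3, length = 1, mean = 3/1 ≈ 3.000
  cycle 1 → 1: weight = 9, length = 1, mean = 9/1 ≈ 9.000
  cycle 2 → 2: weight = 9, length = 1, mean = 9/1 ≈ 9.000
  cycle 0 → 1 → 0: weight = 4, length = 2, mean = 4/2 ≈ 2.000
  cycle 0 → 2 → 0: weight = 15, length = 2, mean = 15/2 ≈ 7.500
  cycle 1 → 0 → 1: weight = 4, length = 2, mean = 4/2 ≈ 2.000
Minimum mean = 2.000, attained e.g. along the cycle 0 → 1 → 0 with weight 4 and length 2. So λ(A) = 4/2 = 2.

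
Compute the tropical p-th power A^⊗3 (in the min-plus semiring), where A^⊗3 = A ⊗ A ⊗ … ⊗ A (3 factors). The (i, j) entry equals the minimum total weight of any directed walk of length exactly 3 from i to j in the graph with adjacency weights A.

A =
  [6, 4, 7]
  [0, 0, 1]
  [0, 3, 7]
A^⊗3 =
  [4, 4, 5]
  [0, 0, 1]
  [3, 3, 4]

Each entry (A^⊗3)_ij equals the minimum over all length-3 walks i = v_0 → v_1 → … → v_3 = j of Σ_t A[v_t][v_{t+1}]. For example, for (i, j) = (0, 2) we minimise over 9 possible intermediate vertex sequences; the minimum is 5, attained along the walk 0 → 1 → 1 → 2.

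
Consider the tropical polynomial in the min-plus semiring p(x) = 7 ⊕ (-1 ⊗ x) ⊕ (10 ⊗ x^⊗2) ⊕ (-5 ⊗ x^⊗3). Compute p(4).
p(4) = 3

A tropical monomial a ⊗ x^⊗i evaluates to a + i · x. Evaluating each term at x = 4:
  Term 0 contributes 7 + 0 · 4 = 7
  Term 1 contributes -1 + 1 · 4 = 3
  Term 2 contributes 10 + 2 · 4 = 18
  Term 3 contributes -5 + 3 · 4 = 7
p(4) = ⊕ of these = min[7, 3, 18, 7] = 3.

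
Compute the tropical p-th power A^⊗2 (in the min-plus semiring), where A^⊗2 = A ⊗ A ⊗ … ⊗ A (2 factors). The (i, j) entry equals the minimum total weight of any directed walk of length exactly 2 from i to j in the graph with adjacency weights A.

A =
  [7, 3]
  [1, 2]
A^⊗2 =
  [4, 5]
  [3, 4]

Each entry (A^⊗2)_ij equals the minimum over all length-2 walks i = v_0 → v_1 → … → v_2 = j of Σ_t A[v_t][v_{t+1}]. For example, for (i, j) = (0, 1) we minimise over 2 possible intermediate vertex sequences; the minimum is 5, attained along the walk 0 → 1 → 1.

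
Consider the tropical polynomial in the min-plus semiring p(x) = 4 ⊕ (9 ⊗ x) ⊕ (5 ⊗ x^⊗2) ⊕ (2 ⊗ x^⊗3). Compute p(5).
p(5) = 4

A tropical monomial a ⊗ x^⊗i evaluates to a + i · x. Evaluating each term at x = 5:
  Term 0 contributes 4 + 0 · 5 = 4
  Term 1 contributes 9 + 1 · 5 = 14
  Term 2 contributes 5 + 2 · 5 = 15
  Term 3 contributes 2 + 3 · 5 = 17
p(5) = ⊕ of these = min[4, 14, 15, 17] = 4.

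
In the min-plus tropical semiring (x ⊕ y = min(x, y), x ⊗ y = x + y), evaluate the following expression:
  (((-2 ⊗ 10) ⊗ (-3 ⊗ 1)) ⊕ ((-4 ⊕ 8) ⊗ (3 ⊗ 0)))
(((-2 ⊗ 10) ⊗ (-3 ⊗ 1)) ⊕ ((-4 ⊕ 8) ⊗ (3 ⊗ 0))) = -1

Expand innermost to outermost. Recall ⊕ takes the minimum of its arguments and ⊗ takes their sum. Working out the expression (((-2 ⊗ 10) ⊗ (-3 ⊗ 1)) ⊕ ((-4 ⊕ 8) ⊗ (3 ⊗ 0))) gives -1.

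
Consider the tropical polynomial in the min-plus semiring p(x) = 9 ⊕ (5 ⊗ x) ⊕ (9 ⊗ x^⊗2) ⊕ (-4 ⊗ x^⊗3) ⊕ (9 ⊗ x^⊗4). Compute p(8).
p(8) = 9

A tropical monomial a ⊗ x^⊗i evaluates to a + i · x. Evaluating each term at x = 8:
  Term 0 contributes 9 + 0 · 8 = 9
  Term 1 contributes 5 + 1 · 8 = 13
  Term 2 contributes 9 + 2 · 8 = 25
  Term 3 contributes -4 + 3 · 8 = 20
  Term 4 contributes 9 + 4 · 8 = 41
p(8) = ⊕ of these = min[9, 13, 25, 20, 41] = 9.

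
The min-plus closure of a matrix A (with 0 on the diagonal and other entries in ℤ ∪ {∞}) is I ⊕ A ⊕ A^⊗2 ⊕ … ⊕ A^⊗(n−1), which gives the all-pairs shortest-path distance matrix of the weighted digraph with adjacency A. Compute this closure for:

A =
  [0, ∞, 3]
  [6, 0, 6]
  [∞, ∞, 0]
Closure =
  [0, ∞, 3]
  [6, 0, 6]
  [∞, ∞, 0]

This is the Floyd-Warshall all-pairs shortest-path computation. For each intermediate vertex k = 0, 1, …, 2, update dist[i][j] ← min(dist[i][j], dist[i][k] + dist[k][j]). The final matrix gives, for each (i, j), the minimum total weight of any directed path from i to j (possibly empty when i = j).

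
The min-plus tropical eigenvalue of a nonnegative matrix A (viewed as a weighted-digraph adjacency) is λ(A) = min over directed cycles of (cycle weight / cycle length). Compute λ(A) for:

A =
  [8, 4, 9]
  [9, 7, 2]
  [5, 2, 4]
λ(A) = 2

Enumerate directed cycles and compute their means (weight / length). Sample:
  cycle 0 → 0: weight = 8, length = 1, mean = 8/1 ≈ 8.000
  cycle 1 → 1: weight = 7, length = 1, mean = 7/1 ≈ 7.000
  cycle 2 → 2: weight = 4, length = 1, mean = 4/1 ≈ 4.000
  cycle 0 → 1 → 0: weight = 13, length = 2, mean = 13/2 ≈ 6.500
  cycle 0 → 2 → 0: weight = 14, length = 2, mean = 14/2 ≈ 7.000
  cycle 1 → 0 → 1: weight = 13, length = 2, mean = 13/2 ≈ 6.500
Minimum mean = 2.000, attained e.g. along the cycle 1 → 2 → 1 with weight 4 and length 2. So λ(A) = 4/2 = 2.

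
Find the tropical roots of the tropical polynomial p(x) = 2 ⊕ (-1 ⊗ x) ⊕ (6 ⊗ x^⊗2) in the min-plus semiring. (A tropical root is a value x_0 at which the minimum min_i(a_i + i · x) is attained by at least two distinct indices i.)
Roots: {-7, 3}

Each tropical root is a break point of the lower envelope of the lines y = a_i + i · x (there are 3 lines, with slopes 0, 1, ..., 2). Only the lines that attain the minimum somewhere contribute to roots; other lines are dominated. Here the surviving (envelope) indices are i = 2, i = 1, i = 0.
Intersections between consecutive envelope lines give the roots: for adjacent envelope indices i < j the intersection is x = (a_i − a_j) / (j − i). Reading off the sorted break points: {-7, 3}.
Verification: at each break x_0, at least two indices attain the minimum of min_i(a_i + i · x_0).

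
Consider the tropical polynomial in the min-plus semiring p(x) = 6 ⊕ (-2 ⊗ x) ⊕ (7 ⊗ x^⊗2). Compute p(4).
p(4) = 2

A tropical monomial a ⊗ x^⊗i evaluates to a + i · x. Evaluating each term at x = 4:
  Term 0 contributes 6 + 0 · 4 = 6
  Term 1 contributes -2 + 1 · 4 = 2
  Term 2 contributes 7 + 2 · 4 = 15
p(4) = ⊕ of these = min[6, 2, 15] = 2.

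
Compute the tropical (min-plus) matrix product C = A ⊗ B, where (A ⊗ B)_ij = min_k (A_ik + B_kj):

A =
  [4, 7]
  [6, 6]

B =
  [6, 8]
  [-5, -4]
A ⊗ B =
  [2, 3]
  [1, 2]

Apply the min-plus product entry-by-entry:
  C[0][0] = min over k of (A[0][0] + B[0][0] = 4 + 6 = 10, A[0][1] + B[1][0] = 7 + -5 = 2) = 2 (attained at k = 1)
  C[0][1] = min over k of (A[0][0] + B[0][1] = 4 + 8 = 12, A[0][1] + B[1][1] = 7 + -4 = 3) = 3 (attained at k = 1)
  C[1][0] = min over k of (A[1][0] + B[0][0] = 6 + 6 = 12, A[1][1] + B[1][0] = 6 + -5 = 1) = 1 (attained at k = 1)
  C[1][1] = min over k of (A[1][0] + B[0][1] = 6 + 8 = 14, A[1][1] + B[1][1] = 6 + -4 = 2) = 2 (attained at k = 1)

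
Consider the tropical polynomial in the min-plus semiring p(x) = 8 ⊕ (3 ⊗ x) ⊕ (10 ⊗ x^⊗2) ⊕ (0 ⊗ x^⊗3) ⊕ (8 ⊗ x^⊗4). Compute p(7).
p(7) = 8

A tropical monomial a ⊗ x^⊗i evaluates to a + i · x. Evaluating each term at x = 7:
  Term 0 contributes 8 + 0 · 7 = 8
  Term 1 contributes 3 + 1 · 7 = 10
  Term 2 contributes 10 + 2 · 7 = 24
  Term 3 contributes 0 + 3 · 7 = 21
  Term 4 contributes 8 + 4 · 7 = 36
p(7) = ⊕ of these = min[8, 10, 24, 21, 36] = 8.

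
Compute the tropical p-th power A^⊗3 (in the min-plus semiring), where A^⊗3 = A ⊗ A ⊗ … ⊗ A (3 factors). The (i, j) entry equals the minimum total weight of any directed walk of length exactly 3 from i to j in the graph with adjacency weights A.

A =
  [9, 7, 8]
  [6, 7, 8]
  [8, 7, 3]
A^⊗3 =
  [19, 18, 14]
  [19, 18, 14]
  [14, 13, 9]

Each entry (A^⊗3)_ij equals the minimum over all length-3 walks i = v_0 → v_1 → … → v_3 = j of Σ_t A[v_t][v_{t+1}]. For example, for (i, j) = (0, 2) we minimise over 9 possible intermediate vertex sequences; the minimum is 14, attained along the walk 0 → 2 → 2 → 2.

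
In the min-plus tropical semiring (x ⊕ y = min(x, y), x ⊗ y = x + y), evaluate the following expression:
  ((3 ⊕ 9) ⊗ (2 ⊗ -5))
((3 ⊕ 9) ⊗ (2 ⊗ -5)) = 0

Expand innermost to outermost. Recall ⊕ takes the minimum of its arguments and ⊗ takes their sum. Working out the expression ((3 ⊕ 9) ⊗ (2 ⊗ -5)) gives 0.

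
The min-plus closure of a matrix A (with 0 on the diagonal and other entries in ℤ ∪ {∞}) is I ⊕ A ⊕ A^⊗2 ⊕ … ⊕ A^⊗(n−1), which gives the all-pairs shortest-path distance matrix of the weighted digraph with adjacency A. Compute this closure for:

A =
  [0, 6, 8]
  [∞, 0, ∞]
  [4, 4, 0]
Closure =
  [0, 6, 8]
  [∞, 0, ∞]
  [4, 4, 0]

This is the Floyd-Warshall all-pairs shortest-path computation. For each intermediate vertex k = 0, 1, …, 2, update dist[i][j] ← min(dist[i][j], dist[i][k] + dist[k][j]). The final matrix gives, for each (i, j), the minimum total weight of any directed path from i to j (possibly empty when i = j).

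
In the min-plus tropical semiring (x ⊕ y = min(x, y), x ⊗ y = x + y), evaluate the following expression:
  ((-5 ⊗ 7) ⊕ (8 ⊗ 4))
((-5 ⊗ 7) ⊕ (8 ⊗ 4)) = 2

Expand innermost to outermost. Recall ⊕ takes the minimum of its arguments and ⊗ takes their sum. Working out the expression ((-5 ⊗ 7) ⊕ (8 ⊗ 4)) gives 2.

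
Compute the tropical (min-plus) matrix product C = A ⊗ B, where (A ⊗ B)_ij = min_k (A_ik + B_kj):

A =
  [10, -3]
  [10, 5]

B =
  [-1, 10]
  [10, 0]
A ⊗ B =
  [7, -3]
  [9, 5]

Apply the min-plus product entry-by-entry:
  C[0][0] = min over k of (A[0][0] + B[0][0] = 10 + -1 = 9, A[0][1] + B[1][0] = -3 + 10 = 7) = 7 (attained at k = 1)
  C[0][1] = min over k of (A[0][0] + B[0][1] = 10 + 10 = 20, A[0][1] + B[1][1] = -3 + 0 = -3) = -3 (attained at k = 1)
  C[1][0] = min over k of (A[1][0] + B[0][0] = 10 + -1 = 9, A[1][1] + B[1][0] = 5 + 10 = 15) = 9 (attained at k = 0)
  C[1][1] = min over k of (A[1][0] + B[0][1] = 10 + 10 = 20, A[1][1] + B[1][1] = 5 + 0 = 5) = 5 (attained at k = 1)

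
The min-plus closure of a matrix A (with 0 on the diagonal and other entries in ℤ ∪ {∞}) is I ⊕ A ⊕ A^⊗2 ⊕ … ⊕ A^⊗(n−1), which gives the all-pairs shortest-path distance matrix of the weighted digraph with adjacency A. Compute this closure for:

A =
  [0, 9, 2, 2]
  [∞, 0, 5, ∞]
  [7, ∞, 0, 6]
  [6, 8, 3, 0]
Closure =
  [0, 9, 2, 2]
  [12, 0, 5, 11]
  [7, 14, 0, 6]
  [6, 8, 3, 0]

This is the Floyd-Warshall all-pairs shortest-path computation. For each intermediate vertex k = 0, 1, …, 3, update dist[i][j] ← min(dist[i][j], dist[i][k] + dist[k][j]). The final matrix gives, for each (i, j), the minimum total weight of any directed path from i to j (possibly empty when i = j).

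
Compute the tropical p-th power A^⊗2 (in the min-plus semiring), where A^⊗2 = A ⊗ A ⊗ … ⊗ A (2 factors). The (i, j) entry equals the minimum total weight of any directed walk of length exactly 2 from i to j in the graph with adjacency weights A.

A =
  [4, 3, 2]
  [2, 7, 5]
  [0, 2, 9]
A^⊗2 =
  [2, 4, 6]
  [5, 5, 4]
  [4, 3, 2]

Each entry (A^⊗2)_ij equals the minimum over all length-2 walks i = v_0 → v_1 → … → v_2 = j of Σ_t A[v_t][v_{t+1}]. For example, for (i, j) = (0, 2) we minimise over 3 possible intermediate vertex sequences; the minimum is 6, attained along the walk 0 → 0 → 2.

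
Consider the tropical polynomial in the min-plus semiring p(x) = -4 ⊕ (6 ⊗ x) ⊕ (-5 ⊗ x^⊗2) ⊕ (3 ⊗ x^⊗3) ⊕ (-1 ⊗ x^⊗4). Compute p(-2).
p(-2) = -9

A tropical monomial a ⊗ x^⊗i evaluates to a + i · x. Evaluating each term at x = -2:
  Term 0 contributes -4 + 0 · -2 = -4
  Term 1 contributes 6 + 1 · -2 = 4
  Term 2 contributes -5 + 2 · -2 = -9
  Term 3 contributes 3 + 3 · -2 = -3
  Term 4 contributes -1 + 4 · -2 = -9
p(-2) = ⊕ of these = min[-4, 4, -9, -3, -9] = -9.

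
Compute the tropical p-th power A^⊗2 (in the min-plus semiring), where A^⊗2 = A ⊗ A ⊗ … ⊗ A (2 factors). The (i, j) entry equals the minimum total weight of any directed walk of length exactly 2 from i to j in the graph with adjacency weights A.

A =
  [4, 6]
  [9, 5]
A^⊗2 =
  [8, 10]
  [13, 10]

Each entry (A^⊗2)_ij equals the minimum over all length-2 walks i = v_0 → v_1 → … → v_2 = j of Σ_t A[v_t][v_{t+1}]. For example, for (i, j) = (0, 1) we minimise over 2 possible intermediate vertex sequences; the minimum is 10, attained along the walk 0 → 0 → 1.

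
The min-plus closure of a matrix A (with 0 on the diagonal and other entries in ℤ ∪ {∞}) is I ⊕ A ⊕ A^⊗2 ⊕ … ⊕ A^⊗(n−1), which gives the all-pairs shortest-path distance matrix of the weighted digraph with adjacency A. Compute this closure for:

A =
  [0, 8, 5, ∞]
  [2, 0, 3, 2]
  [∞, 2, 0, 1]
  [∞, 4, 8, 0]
Closure =
  [0, 7, 5, 6]
  [2, 0, 3, 2]
  [4, 2, 0, 1]
  [6, 4, 7, 0]

This is the Floyd-Warshall all-pairs shortest-path computation. For each intermediate vertex k = 0, 1, …, 3, update dist[i][j] ← min(dist[i][j], dist[i][k] + dist[k][j]). The final matrix gives, for each (i, j), the minimum total weight of any directed path from i to j (possibly empty when i = j).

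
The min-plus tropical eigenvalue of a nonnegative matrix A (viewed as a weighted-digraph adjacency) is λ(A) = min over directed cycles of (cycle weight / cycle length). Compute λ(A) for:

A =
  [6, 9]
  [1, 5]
λ(A) = 5

Enumerate directed cycles and compute their means (weight / length). Sample:
  cycle 0 → 0: weight = 6, length = 1, mean = 6/1 ≈ 6.000
  cycle 1 → 1: weight = 5, length = 1, mean = 5/1 ≈ 5.000
  cycle 0 → 1 → 0: weight = 10, length = 2, mean = 10/2 ≈ 5.000
  cycle 1 → 0 → 1: weight = 10, length = 2, mean = 10/2 ≈ 5.000
Minimum mean = 5.000, attained e.g. along the cycle 1 → 1 with weight 5 and length 1. So λ(A) = 5/1 = 5.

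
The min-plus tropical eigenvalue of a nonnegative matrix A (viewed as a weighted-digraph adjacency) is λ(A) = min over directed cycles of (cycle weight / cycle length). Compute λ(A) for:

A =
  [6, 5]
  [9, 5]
λ(A) = 5

Enumerate directed cycles and compute their means (weight / length). Sample:
  cycle 0 → 0: weight = 6, length = 1, mean = 6/1 ≈ 6.000
  cycle 1 → 1: weight = 5, length = 1, mean = 5/1 ≈ 5.000
  cycle 0 → 1 → 0: weight = 14, length = 2, mean = 14/2 ≈ 7.000
  cycle 1 → 0 → 1: weight = 14, length = 2, mean = 14/2 ≈ 7.000
Minimum mean = 5.000, attained e.g. along the cycle 1 → 1 with weight 5 and length 1. So λ(A) = 5/1 = 5.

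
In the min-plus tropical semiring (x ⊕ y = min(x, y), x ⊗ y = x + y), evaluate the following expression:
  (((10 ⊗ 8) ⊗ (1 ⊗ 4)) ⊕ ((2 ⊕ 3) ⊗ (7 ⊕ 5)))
(((10 ⊗ 8) ⊗ (1 ⊗ 4)) ⊕ ((2 ⊕ 3) ⊗ (7 ⊕ 5))) = 7

Expand innermost to outermost. Recall ⊕ takes the minimum of its arguments and ⊗ takes their sum. Working out the expression (((10 ⊗ 8) ⊗ (1 ⊗ 4)) ⊕ ((2 ⊕ 3) ⊗ (7 ⊕ 5))) gives 7.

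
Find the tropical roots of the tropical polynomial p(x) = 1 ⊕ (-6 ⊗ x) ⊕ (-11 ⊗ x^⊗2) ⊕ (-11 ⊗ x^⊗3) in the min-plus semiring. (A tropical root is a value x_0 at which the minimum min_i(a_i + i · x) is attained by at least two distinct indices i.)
Roots: {0, 5, 7}

Each tropical root is a break point of the lower envelope of the lines y = a_i + i · x (there are 4 lines, with slopes 0, 1, ..., 3). Only the lines that attain the minimum somewhere contribute to roots; other lines are dominated. Here the surviving (envelope) indices are i = 3, i = 2, i = 1, i = 0.
Intersections between consecutive envelope lines give the roots: for adjacent envelope indices i < j the intersection is x = (a_i − a_j) / (j − i). Reading off the sorted break points: {0, 5, 7}.
Verification: at each break x_0, at least two indices attain the minimum of min_i(a_i + i · x_0).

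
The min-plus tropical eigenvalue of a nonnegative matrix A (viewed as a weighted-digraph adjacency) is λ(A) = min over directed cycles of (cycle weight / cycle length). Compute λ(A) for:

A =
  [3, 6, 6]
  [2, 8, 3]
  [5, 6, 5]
λ(A) = 3

Enumerate directed cycles and compute their means (weight / length). Sample:
  cycle 0 → 0: weight = 3, length = 1, mean = 3/1 ≈ 3.000
  cycle 1 → 1: weight = 8, length = 1, mean = 8/1 ≈ 8.000
  cycle 2 → 2: weight = 5, length = 1, mean = 5/1 ≈ 5.000
  cycle 0 → 1 → 0: weight = 8, length = 2, mean = 8/2 ≈ 4.000
  cycle 0 → 2 → 0: weight = 11, length = 2, mean = 11/2 ≈ 5.500
  cycle 1 → 0 → 1: weight = 8, length = 2, mean = 8/2 ≈ 4.000
Minimum mean = 3.000, attained e.g. along the cycle 0 → 0 with weight 3 and length 1. So λ(A) = 3/1 = 3.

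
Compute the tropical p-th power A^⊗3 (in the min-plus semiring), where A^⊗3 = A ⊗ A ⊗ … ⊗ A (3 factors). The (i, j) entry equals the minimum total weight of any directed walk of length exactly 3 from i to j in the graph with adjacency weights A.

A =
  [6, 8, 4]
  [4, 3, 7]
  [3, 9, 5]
A^⊗3 =
  [12, 14, 11]
  [10, 9, 11]
  [10, 14, 12]

Each entry (A^⊗3)_ij equals the minimum over all length-3 walks i = v_0 → v_1 → … → v_3 = j of Σ_t A[v_t][v_{t+1}]. For example, for (i, j) = (0, 2) we minimise over 9 possible intermediate vertex sequences; the minimum is 11, attained along the walk 0 → 2 → 0 → 2.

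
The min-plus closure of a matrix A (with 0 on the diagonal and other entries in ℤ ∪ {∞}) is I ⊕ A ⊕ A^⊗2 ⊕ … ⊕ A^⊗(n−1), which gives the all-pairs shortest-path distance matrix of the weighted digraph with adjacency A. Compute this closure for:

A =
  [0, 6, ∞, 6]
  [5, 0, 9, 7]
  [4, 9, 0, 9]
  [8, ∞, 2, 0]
Closure =
  [0, 6, 8, 6]
  [5, 0, 9, 7]
  [4, 9, 0, 9]
  [6, 11, 2, 0]

This is the Floyd-Warshall all-pairs shortest-path computation. For each intermediate vertex k = 0, 1, …, 3, update dist[i][j] ← min(dist[i][j], dist[i][k] + dist[k][j]). The final matrix gives, for each (i, j), the minimum total weight of any directed path from i to j (possibly empty when i = j).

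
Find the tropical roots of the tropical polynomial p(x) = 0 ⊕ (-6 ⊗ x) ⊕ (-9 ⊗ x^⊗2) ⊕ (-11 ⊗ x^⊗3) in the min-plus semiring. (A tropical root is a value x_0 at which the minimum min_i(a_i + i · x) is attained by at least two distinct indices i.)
Roots: {2, 3, 6}

Each tropical root is a break point of the lower envelope of the lines y = a_i + i · x (there are 4 lines, with slopes 0, 1, ..., 3). Only the lines that attain the minimum somewhere contribute to roots; other lines are dominated. Here the surviving (envelope) indices are i = 3, i = 2, i = 1, i = 0.
Intersections between consecutive envelope lines give the roots: for adjacent envelope indices i < j the intersection is x = (a_i − a_j) / (j − i). Reading off the sorted break points: {2, 3, 6}.
Verification: at each break x_0, at least two indices attain the minimum of min_i(a_i + i · x_0).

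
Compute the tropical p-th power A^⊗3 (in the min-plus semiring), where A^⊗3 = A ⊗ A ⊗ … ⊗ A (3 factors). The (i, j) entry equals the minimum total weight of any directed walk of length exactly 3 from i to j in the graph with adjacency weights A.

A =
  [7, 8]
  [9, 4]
A^⊗3 =
  [21, 16]
  [17, 12]

Each entry (A^⊗3)_ij equals the minimum over all length-3 walks i = v_0 → v_1 → … → v_3 = j of Σ_t A[v_t][v_{t+1}]. For example, for (i, j) = (0, 1) we minimise over 4 possible intermediate vertex sequences; the minimum is 16, attained along the walk 0 → 1 → 1 → 1.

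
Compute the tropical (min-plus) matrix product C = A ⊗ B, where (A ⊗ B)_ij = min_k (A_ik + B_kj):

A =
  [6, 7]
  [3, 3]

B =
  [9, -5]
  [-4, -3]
A ⊗ B =
  [3, 1]
  [-1, -2]

Apply the min-plus product entry-by-entry:
  C[0][0] = min over k of (A[0][0] + B[0][0] = 6 + 9 = 15, A[0][1] + B[1][0] = 7 + -4 = 3) = 3 (attained at k = 1)
  C[0][1] = min over k of (A[0][0] + B[0][1] = 6 + -5 = 1, A[0][1] + B[1][1] = 7 + -3 = 4) = 1 (attained at k = 0)
  C[1][0] = min over k of (A[1][0] + B[0][0] = 3 + 9 = 12, A[1][1] + B[1][0] = 3 + -4 = -1) = -1 (attained at k = 1)
  C[1][1] = min over k of (A[1][0] + B[0][1] = 3 + -5 = -2, A[1][1] + B[1][1] = 3 + -3 = 0) = -2 (attained at k = 0)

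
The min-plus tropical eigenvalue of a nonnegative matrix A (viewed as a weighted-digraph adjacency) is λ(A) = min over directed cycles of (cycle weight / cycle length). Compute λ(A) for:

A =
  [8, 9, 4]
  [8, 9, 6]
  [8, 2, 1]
λ(A) = 1

Enumerate directed cycles and compute their means (weight / length). Sample:
  cycle 0 → 0: weight = 8, length = 1, mean = 8/1 ≈ 8.000
  cycle 1 → 1: weight = 9, length = 1, mean = 9/1 ≈ 9.000
  cycle 2 → 2: weight = 1, length = 1, mean = 1/1 ≈ 1.000
  cycle 0 → 1 → 0: weight = 17, length = 2, mean = 17/2 ≈ 8.500
  cycle 0 → 2 → 0: weight = 12, length = 2, mean = 12/2 ≈ 6.000
  cycle 1 → 0 → 1: weight = 17, length = 2, mean = 17/2 ≈ 8.500
Minimum mean = 1.000, attained e.g. along the cycle 2 → 2 with weight 1 and length 1. So λ(A) = 1/1 = 1.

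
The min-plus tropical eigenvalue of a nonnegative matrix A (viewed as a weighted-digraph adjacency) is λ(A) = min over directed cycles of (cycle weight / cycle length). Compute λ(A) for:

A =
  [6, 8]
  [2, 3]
λ(A) = 3

Enumerate directed cycles and compute their means (weight / length). Sample:
  cycle 0 → 0: weight = 6, length = 1, mean = 6/1 ≈ 6.000
  cycle 1 → 1: weight = 3, length = 1, mean = 3/1 ≈ 3.000
  cycle 0 → 1 → 0: weight = 10, length = 2, mean = 10/2 ≈ 5.000
  cycle 1 → 0 → 1: weight = 10, length = 2, mean = 10/2 ≈ 5.000
Minimum mean = 3.000, attained e.g. along the cycle 1 → 1 with weight 3 and length 1. So λ(A) = 3/1 = 3.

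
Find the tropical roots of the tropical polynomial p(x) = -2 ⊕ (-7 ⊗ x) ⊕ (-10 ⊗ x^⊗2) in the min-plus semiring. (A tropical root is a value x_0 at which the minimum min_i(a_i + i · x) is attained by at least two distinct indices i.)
Roots: {3, 5}

Each tropical root is a break point of the lower envelope of the lines y = a_i + i · x (there are 3 lines, with slopes 0, 1, ..., 2). Only the lines that attain the minimum somewhere contribute to roots; other lines are dominated. Here the surviving (envelope) indices are i = 2, i = 1, i = 0.
Intersections between consecutive envelope lines give the roots: for adjacent envelope indices i < j the intersection is x = (a_i − a_j) / (j − i). Reading off the sorted break points: {3, 5}.
Verification: at each break x_0, at least two indices attain the minimum of min_i(a_i + i · x_0).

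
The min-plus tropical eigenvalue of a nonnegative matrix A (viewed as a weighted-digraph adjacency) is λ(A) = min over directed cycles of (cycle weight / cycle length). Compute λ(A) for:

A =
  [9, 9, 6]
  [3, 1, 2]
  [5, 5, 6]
λ(A) = 1

Enumerate directed cycles and compute their means (weight / length). Sample:
  cycle 0 → 0: weight = 9, length = 1, mean = 9/1 ≈ 9.000
  cycle 1 → 1: weight = 1, length = 1, mean = 1/1 ≈ 1.000
  cycle 2 → 2: weight = 6, length = 1, mean = 6/1 ≈ 6.000
  cycle 0 → 1 → 0: weight = 12, length = 2, mean = 12/2 ≈ 6.000
  cycle 0 → 2 → 0: weight = 11, length = 2, mean = 11/2 ≈ 5.500
  cycle 1 → 0 → 1: weight = 12, length = 2, mean = 12/2 ≈ 6.000
Minimum mean = 1.000, attained e.g. along the cycle 1 → 1 with weight 1 and length 1. So λ(A) = 1/1 = 1.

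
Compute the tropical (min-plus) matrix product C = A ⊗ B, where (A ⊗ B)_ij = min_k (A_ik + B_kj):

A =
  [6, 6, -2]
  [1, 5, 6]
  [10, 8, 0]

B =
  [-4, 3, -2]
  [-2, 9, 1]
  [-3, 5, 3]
A ⊗ B =
  [-5, 3, 1]
  [-3, 4, -1]
  [-3, 5, 3]

Apply the min-plus product entry-by-entry:
  C[0][0] = min over k of (A[0][0] + B[0][0] = 6 + -4 = 2, A[0][1] + B[1][0] = 6 + -2 = 4, A[0][2] + B[2][0] = -2 + -3 = -5) = -5 (attained at k = 2)
  C[0][1] = min over k of (A[0][0] + B[0][1] = 6 + 3 = 9, A[0][1] + B[1][1] = 6 + 9 = 15, A[0][2] + B[2][1] = -2 + 5 = 3) = 3 (attained at k = 2)
  C[0][2] = min over k of (A[0][0] + B[0][2] = 6 + -2 = 4, A[0][1] + B[1][2] = 6 + 1 = 7, A[0][2] + B[2][2] = -2 + 3 = 1) = 1 (attained at k = 2)
  C[1][0] = min over k of (A[1][0] + B[0][0] = 1 + -4 = -3, A[1][1] + B[1][0] = 5 + -2 = 3, A[1][2] + B[2][0] = 6 + -3 = 3) = -3 (attained at k = 0)
  C[1][1] = min over k of (A[1][0] + B[0][1] = 1 + 3 = 4, A[1][1] + B[1][1] = 5 + 9 = 14, A[1][2] + B[2][1] = 6 + 5 = 11) = 4 (attained at k = 0)
  C[1][2] = min over k of (A[1][0] + B[0][2] = 1 + -2 = -1, A[1][1] + B[1][2] = 5 + 1 = 6, A[1][2] + B[2][2] = 6 + 3 = 9) = -1 (attained at k = 0)
  C[2][0] = min over k of (A[2][0] + B[0][0] = 10 + -4 = 6, A[2][1] + B[1][0] = 8 + -2 = 6, A[2][2] + B[2][0] = 0 + -3 = -3) = -3 (attained at k = 2)
  C[2][1] = min over k of (A[2][0] + B[0][1] = 10 + 3 = 13, A[2][1] + B[1][1] = 8 + 9 = 17, A[2][2] + B[2][1] = 0 + 5 = 5) = 5 (attained at k = 2)
  C[2][2] = min over k of (A[2][0] + B[0][2] = 10 + -2 = 8, A[2][1] + B[1][2] = 8 + 1 = 9, A[2][2] + B[2][2] = 0 + 3 = 3) = 3 (attained at k = 2)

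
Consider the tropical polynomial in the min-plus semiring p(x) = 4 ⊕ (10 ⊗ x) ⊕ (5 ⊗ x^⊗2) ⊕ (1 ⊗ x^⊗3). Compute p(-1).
p(-1) = -2

A tropical monomial a ⊗ x^⊗i evaluates to a + i · x. Evaluating each term at x = -1:
  Term 0 contributes 4 + 0 · -1 = 4
  Term 1 contributes 10 + 1 · -1 = 9
  Term 2 contributes 5 + 2 · -1 = 3
  Term 3 contributes 1 + 3 · -1 = -2
p(-1) = ⊕ of these = min[4, 9, 3, -2] = -2.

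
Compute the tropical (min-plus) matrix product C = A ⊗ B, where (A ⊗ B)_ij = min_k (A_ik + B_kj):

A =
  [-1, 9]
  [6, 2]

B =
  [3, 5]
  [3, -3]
A ⊗ B =
  [2, 4]
  [5, -1]

Apply the min-plus product entry-by-entry:
  C[0][0] = min over k of (A[0][0] + B[0][0] = -1 + 3 = 2, A[0][1] + B[1][0] = 9 + 3 = 12) = 2 (attained at k = 0)
  C[0][1] = min over k of (A[0][0] + B[0][1] = -1 + 5 = 4, A[0][1] + B[1][1] = 9 + -3 = 6) = 4 (attained at k = 0)
  C[1][0] = min over k of (A[1][0] + B[0][0] = 6 + 3 = 9, A[1][1] + B[1][0] = 2 + 3 = 5) = 5 (attained at k = 1)
  C[1][1] = min over k of (A[1][0] + B[0][1] = 6 + 5 = 11, A[1][1] + B[1][1] = 2 + -3 = -1) = -1 (attained at k = 1)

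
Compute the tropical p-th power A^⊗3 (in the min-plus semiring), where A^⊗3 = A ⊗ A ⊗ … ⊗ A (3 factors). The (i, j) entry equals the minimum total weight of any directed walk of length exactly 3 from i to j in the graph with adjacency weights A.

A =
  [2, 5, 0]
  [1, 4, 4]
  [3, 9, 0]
A^⊗3 =
  [3, 8, 0]
  [4, 8, 1]
  [3, 8, 0]

Each entry (A^⊗3)_ij equals the minimum over all length-3 walks i = v_0 → v_1 → … → v_3 = j of Σ_t A[v_t][v_{t+1}]. For example, for (i, j) = (0, 2) we minimise over 9 possible intermediate vertex sequences; the minimum is 0, attained along the walk 0 → 2 → 2 → 2.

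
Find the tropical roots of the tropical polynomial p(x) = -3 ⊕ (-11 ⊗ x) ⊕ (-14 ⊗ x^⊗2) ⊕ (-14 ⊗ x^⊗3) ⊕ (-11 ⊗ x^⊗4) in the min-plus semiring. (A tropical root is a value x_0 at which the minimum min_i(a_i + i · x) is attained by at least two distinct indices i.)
Roots: {-3, 0, 3, 8}

Each tropical root is a break point of the lower envelope of the lines y = a_i + i · x (there are 5 lines, with slopes 0, 1, ..., 4). Only the lines that attain the minimum somewhere contribute to roots; other lines are dominated. Here the surviving (envelope) indices are i = 4, i = 3, i = 2, i = 1, i = 0.
Intersections between consecutive envelope lines give the roots: for adjacent envelope indices i < j the intersection is x = (a_i − a_j) / (j − i). Reading off the sorted break points: {-3, 0, 3, 8}.
Verification: at each break x_0, at least two indices attain the minimum of min_i(a_i + i · x_0).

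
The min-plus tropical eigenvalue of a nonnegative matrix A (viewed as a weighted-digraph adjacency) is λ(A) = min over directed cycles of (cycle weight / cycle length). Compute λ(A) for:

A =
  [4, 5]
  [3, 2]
λ(A) = 2

Enumerate directed cycles and compute their means (weight / length). Sample:
  cycle 0 → 0: weight = 4, length = 1, mean = 4/1 ≈ 4.000
  cycle 1 → 1: weight = 2, length = 1, mean = 2/1 ≈ 2.000
  cycle 0 → 1 → 0: weight = 8, length = 2, mean = 8/2 ≈ 4.000
  cycle 1 → 0 → 1: weight = 8, length = 2, mean = 8/2 ≈ 4.000
Minimum mean = 2.000, attained e.g. along the cycle 1 → 1 with weight 2 and length 1. So λ(A) = 2/1 = 2.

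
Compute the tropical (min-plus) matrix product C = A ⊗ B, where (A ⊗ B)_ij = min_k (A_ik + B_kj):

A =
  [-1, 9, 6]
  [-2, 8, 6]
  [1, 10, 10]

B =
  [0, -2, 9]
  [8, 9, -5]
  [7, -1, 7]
A ⊗ B =
  [-1, -3, 4]
  [-2, -4, 3]
  [1, -1, 5]

Apply the min-plus product entry-by-entry:
  C[0][0] = min over k of (A[0][0] + B[0][0] = -1 + 0 = -1, A[0][1] + B[1][0] = 9 + 8 = 17, A[0][2] + B[2][0] = 6 + 7 = 13) = -1 (attained at k = 0)
  C[0][1] = min over k of (A[0][0] + B[0][1] = -1 + -2 = -3, A[0][1] + B[1][1] = 9 + 9 = 18, A[0][2] + B[2][1] = 6 + -1 = 5) = -3 (attained at k = 0)
  C[0][2] = min over k of (A[0][0] + B[0][2] = -1 + 9 = 8, A[0][1] + B[1][2] = 9 + -5 = 4, A[0][2] + B[2][2] = 6 + 7 = 13) = 4 (attained at k = 1)
  C[1][0] = min over k of (A[1][0] + B[0][0] = -2 + 0 = -2, A[1][1] + B[1][0] = 8 + 8 = 16, A[1][2] + B[2][0] = 6 + 7 = 13) = -2 (attained at k = 0)
  C[1][1] = min over k of (A[1][0] + B[0][1] = -2 + -2 = -4, A[1][1] + B[1][1] = 8 + 9 = 17, A[1][2] + B[2][1] = 6 + -1 = 5) = -4 (attained at k = 0)
  C[1][2] = min over k of (A[1][0] + B[0][2] = -2 + 9 = 7, A[1][1] + B[1][2] = 8 + -5 = 3, A[1][2] + B[2][2] = 6 + 7 = 13) = 3 (attained at k = 1)
  C[2][0] = min over k of (A[2][0] + B[0][0] = 1 + 0 = 1, A[2][1] + B[1][0] = 10 + 8 = 18, A[2][2] + B[2][0] = 10 + 7 = 17) = 1 (attained at k = 0)
  C[2][1] = min over k of (A[2][0] + B[0][1] = 1 + -2 = -1, A[2][1] + B[1][1] = 10 + 9 = 19, A[2][2] + B[2][1] = 10 + -1 = 9) = -1 (attained at k = 0)
  C[2][2] = min over k of (A[2][0] + B[0][2] = 1 + 9 = 10, A[2][1] + B[1][2] = 10 + -5 = 5, A[2][2] + B[2][2] = 10 + 7 = 17) = 5 (attained at k = 1)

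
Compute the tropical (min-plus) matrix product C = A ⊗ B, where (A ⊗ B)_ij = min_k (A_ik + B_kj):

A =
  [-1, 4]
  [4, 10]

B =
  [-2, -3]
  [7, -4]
A ⊗ B =
  [-3, -4]
  [2, 1]

Apply the min-plus product entry-by-entry:
  C[0][0] = min over k of (A[0][0] + B[0][0] = -1 + -2 = -3, A[0][1] + B[1][0] = 4 + 7 = 11) = -3 (attained at k = 0)
  C[0][1] = min over k of (A[0][0] + B[0][1] = -1 + -3 = -4, A[0][1] + B[1][1] = 4 + -4 = 0) = -4 (attained at k = 0)
  C[1][0] = min over k of (A[1][0] + B[0][0] = 4 + -2 = 2, A[1][1] + B[1][0] = 10 + 7 = 17) = 2 (attained at k = 0)
  C[1][1] = min over k of (A[1][0] + B[0][1] = 4 + -3 = 1, A[1][1] + B[1][1] = 10 + -4 = 6) = 1 (attained at k = 0)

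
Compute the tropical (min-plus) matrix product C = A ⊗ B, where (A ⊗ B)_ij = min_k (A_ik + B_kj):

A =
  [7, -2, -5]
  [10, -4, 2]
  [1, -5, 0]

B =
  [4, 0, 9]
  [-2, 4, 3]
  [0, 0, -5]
A ⊗ B =
  [-5, -5, -10]
  [-6, 0, -3]
  [-7, -1, -5]

Apply the min-plus product entry-by-entry:
  C[0][0] = min over k of (A[0][0] + B[0][0] = 7 + 4 = 11, A[0][1] + B[1][0] = -2 + -2 = -4, A[0][2] + B[2][0] = -5 + 0 = -5) = -5 (attained at k = 2)
  C[0][1] = min over k of (A[0][0] + B[0][1] = 7 + 0 = 7, A[0][1] + B[1][1] = -2 + 4 = 2, A[0][2] + B[2][1] = -5 + 0 = -5) = -5 (attained at k = 2)
  C[0][2] = min over k of (A[0][0] + B[0][2] = 7 + 9 = 16, A[0][1] + B[1][2] = -2 + 3 = 1, A[0][2] + B[2][2] = -5 + -5 = -10) = -10 (attained at k = 2)
  C[1][0] = min over k of (A[1][0] + B[0][0] = 10 + 4 = 14, A[1][1] + B[1][0] = -4 + -2 = -6, A[1][2] + B[2][0] = 2 + 0 = 2) = -6 (attained at k = 1)
  C[1][1] = min over k of (A[1][0] + B[0][1] = 10 + 0 = 10, A[1][1] + B[1][1] = -4 + 4 = 0, A[1][2] + B[2][1] = 2 + 0 = 2) = 0 (attained at k = 1)
  C[1][2] = min over k of (A[1][0] + B[0][2] = 10 + 9 = 19, A[1][1] + B[1][2] = -4 + 3 = -1, A[1][2] + B[2][2] = 2 + -5 = -3) = -3 (attained at k = 2)
  C[2][0] = min over k of (A[2][0] + B[0][0] = 1 + 4 = 5, A[2][1] + B[1][0] = -5 + -2 = -7, A[2][2] + B[2][0] = 0 + 0 = 0) = -7 (attained at k = 1)
  C[2][1] = min over k of (A[2][0] + B[0][1] = 1 + 0 = 1, A[2][1] + B[1][1] = -5 + 4 = -1, A[2][2] + B[2][1] = 0 + 0 = 0) = -1 (attained at k = 1)
  C[2][2] = min over k of (A[2][0] + B[0][2] = 1 + 9 = 10, A[2][1] + B[1][2] = -5 + 3 = -2, A[2][2] + B[2][2] = 0 + -5 = -5) = -5 (attained at k = 2)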